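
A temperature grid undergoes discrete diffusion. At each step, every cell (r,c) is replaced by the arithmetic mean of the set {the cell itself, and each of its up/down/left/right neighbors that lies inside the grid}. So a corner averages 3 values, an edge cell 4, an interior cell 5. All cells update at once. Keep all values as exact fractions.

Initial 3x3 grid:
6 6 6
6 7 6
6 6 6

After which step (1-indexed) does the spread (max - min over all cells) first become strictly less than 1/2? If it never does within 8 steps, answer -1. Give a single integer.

Step 1: max=25/4, min=6, spread=1/4
  -> spread < 1/2 first at step 1
Step 2: max=156/25, min=489/80, spread=51/400
Step 3: max=29623/4800, min=2207/360, spread=589/14400
Step 4: max=184943/30000, min=1769081/288000, spread=31859/1440000
Step 5: max=106371607/17280000, min=11064721/1800000, spread=751427/86400000
Step 6: max=664634687/108000000, min=6375863129/1036800000, spread=23149331/5184000000
Step 7: max=382730654263/62208000000, min=39854931889/6480000000, spread=616540643/311040000000
Step 8: max=2391912453983/388800000000, min=22958812008761/3732480000000, spread=17737747379/18662400000000

Answer: 1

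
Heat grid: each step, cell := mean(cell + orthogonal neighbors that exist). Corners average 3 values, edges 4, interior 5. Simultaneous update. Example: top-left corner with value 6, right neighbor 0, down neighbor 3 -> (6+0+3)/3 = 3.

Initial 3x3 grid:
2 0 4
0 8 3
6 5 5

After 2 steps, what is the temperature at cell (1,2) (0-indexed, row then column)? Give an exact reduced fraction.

Answer: 223/60

Derivation:
Step 1: cell (1,2) = 5
Step 2: cell (1,2) = 223/60
Full grid after step 2:
  49/18 97/40 65/18
  173/60 217/50 223/60
  41/9 43/10 46/9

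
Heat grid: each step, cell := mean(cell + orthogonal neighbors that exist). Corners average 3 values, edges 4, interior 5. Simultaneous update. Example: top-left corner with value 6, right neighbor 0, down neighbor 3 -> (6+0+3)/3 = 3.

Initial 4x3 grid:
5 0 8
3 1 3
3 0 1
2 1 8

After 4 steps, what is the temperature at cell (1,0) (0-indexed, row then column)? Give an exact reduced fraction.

Step 1: cell (1,0) = 3
Step 2: cell (1,0) = 34/15
Step 3: cell (1,0) = 4429/1800
Step 4: cell (1,0) = 132553/54000
Full grid after step 4:
  175441/64800 1208209/432000 95633/32400
  132553/54000 235603/90000 596587/216000
  2287/1000 867037/360000 568367/216000
  97679/43200 2079413/864000 334987/129600

Answer: 132553/54000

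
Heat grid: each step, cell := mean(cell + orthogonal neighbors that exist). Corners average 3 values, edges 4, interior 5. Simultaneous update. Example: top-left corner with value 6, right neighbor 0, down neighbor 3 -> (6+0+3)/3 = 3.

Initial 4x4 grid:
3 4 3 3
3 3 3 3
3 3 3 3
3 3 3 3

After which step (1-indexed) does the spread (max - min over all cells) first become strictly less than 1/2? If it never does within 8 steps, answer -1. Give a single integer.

Answer: 1

Derivation:
Step 1: max=10/3, min=3, spread=1/3
  -> spread < 1/2 first at step 1
Step 2: max=391/120, min=3, spread=31/120
Step 3: max=3451/1080, min=3, spread=211/1080
Step 4: max=340843/108000, min=3, spread=16843/108000
Step 5: max=3054643/972000, min=27079/9000, spread=130111/972000
Step 6: max=91122367/29160000, min=1627159/540000, spread=3255781/29160000
Step 7: max=2724753691/874800000, min=1631107/540000, spread=82360351/874800000
Step 8: max=81483316891/26244000000, min=294106441/97200000, spread=2074577821/26244000000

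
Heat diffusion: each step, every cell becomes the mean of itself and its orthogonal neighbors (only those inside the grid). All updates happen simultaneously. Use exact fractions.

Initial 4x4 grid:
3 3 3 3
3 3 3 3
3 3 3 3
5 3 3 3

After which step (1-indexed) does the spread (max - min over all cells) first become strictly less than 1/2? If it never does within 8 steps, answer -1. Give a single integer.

Answer: 3

Derivation:
Step 1: max=11/3, min=3, spread=2/3
Step 2: max=32/9, min=3, spread=5/9
Step 3: max=365/108, min=3, spread=41/108
  -> spread < 1/2 first at step 3
Step 4: max=10763/3240, min=3, spread=1043/3240
Step 5: max=317153/97200, min=3, spread=25553/97200
Step 6: max=9419459/2916000, min=27079/9000, spread=645863/2916000
Step 7: max=280081691/87480000, min=180971/60000, spread=16225973/87480000
Step 8: max=8350677983/2624400000, min=81701/27000, spread=409340783/2624400000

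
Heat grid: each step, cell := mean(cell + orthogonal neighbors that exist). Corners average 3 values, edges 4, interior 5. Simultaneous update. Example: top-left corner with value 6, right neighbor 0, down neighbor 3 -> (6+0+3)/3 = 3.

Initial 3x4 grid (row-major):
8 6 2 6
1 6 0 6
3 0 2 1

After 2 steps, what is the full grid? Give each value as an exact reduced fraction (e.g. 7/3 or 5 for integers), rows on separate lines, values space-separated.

After step 1:
  5 11/2 7/2 14/3
  9/2 13/5 16/5 13/4
  4/3 11/4 3/4 3
After step 2:
  5 83/20 253/60 137/36
  403/120 371/100 133/50 847/240
  103/36 223/120 97/40 7/3

Answer: 5 83/20 253/60 137/36
403/120 371/100 133/50 847/240
103/36 223/120 97/40 7/3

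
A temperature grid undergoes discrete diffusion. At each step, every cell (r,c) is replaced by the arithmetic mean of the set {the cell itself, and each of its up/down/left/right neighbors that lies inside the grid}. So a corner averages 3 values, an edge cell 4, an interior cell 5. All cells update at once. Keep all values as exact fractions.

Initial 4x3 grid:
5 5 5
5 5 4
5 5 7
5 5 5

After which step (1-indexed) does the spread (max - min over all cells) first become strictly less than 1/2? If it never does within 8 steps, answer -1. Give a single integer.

Step 1: max=17/3, min=14/3, spread=1
Step 2: max=647/120, min=73/15, spread=21/40
Step 3: max=5747/1080, min=889/180, spread=413/1080
  -> spread < 1/2 first at step 3
Step 4: max=169361/32400, min=268141/54000, spread=21191/81000
Step 5: max=5064167/972000, min=179431/36000, spread=21953/97200
Step 6: max=75450517/14580000, min=48687203/9720000, spread=193577/1166400
Step 7: max=1128572507/218700000, min=2926862777/583200000, spread=9919669/69984000
Step 8: max=269984264377/52488000000, min=58701687431/11664000000, spread=18645347/167961600

Answer: 3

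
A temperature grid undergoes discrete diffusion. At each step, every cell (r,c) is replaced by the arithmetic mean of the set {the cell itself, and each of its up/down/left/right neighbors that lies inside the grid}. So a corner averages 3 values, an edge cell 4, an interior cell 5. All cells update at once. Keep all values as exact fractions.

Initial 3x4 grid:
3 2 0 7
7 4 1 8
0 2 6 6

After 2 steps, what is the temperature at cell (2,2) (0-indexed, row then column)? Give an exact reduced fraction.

Answer: 1033/240

Derivation:
Step 1: cell (2,2) = 15/4
Step 2: cell (2,2) = 1033/240
Full grid after step 2:
  13/4 239/80 271/80 13/3
  137/40 63/20 15/4 629/120
  19/6 259/80 1033/240 191/36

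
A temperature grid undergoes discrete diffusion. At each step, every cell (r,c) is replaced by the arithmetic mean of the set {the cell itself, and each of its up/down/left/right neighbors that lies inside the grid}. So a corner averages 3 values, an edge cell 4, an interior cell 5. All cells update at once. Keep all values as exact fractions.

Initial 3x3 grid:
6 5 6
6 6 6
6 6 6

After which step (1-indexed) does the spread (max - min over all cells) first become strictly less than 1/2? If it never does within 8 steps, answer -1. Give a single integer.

Answer: 1

Derivation:
Step 1: max=6, min=17/3, spread=1/3
  -> spread < 1/2 first at step 1
Step 2: max=6, min=1373/240, spread=67/240
Step 3: max=1193/200, min=12523/2160, spread=1807/10800
Step 4: max=32039/5400, min=5026037/864000, spread=33401/288000
Step 5: max=3196609/540000, min=45426067/7776000, spread=3025513/38880000
Step 6: max=170044051/28800000, min=18197473133/3110400000, spread=53531/995328
Step 7: max=45864883949/7776000000, min=1093711074151/186624000000, spread=450953/11943936
Step 8: max=5497711389481/933120000000, min=65675736439397/11197440000000, spread=3799043/143327232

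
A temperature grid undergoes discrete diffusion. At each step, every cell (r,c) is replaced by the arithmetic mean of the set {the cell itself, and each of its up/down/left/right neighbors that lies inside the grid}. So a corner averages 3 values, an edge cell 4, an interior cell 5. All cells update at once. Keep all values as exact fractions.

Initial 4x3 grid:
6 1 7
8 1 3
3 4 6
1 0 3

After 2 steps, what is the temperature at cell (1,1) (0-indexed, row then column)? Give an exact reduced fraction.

Step 1: cell (1,1) = 17/5
Step 2: cell (1,1) = 187/50
Full grid after step 2:
  53/12 949/240 35/9
  169/40 187/50 919/240
  379/120 81/25 281/80
  22/9 137/60 3

Answer: 187/50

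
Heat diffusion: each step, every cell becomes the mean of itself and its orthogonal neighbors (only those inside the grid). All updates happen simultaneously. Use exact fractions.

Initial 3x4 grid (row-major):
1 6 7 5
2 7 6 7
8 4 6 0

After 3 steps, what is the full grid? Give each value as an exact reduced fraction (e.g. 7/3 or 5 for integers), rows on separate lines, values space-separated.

Answer: 641/144 12377/2400 39041/7200 12311/2160
34561/7200 7447/1500 8257/1500 36991/7200
2075/432 37681/7200 35591/7200 10811/2160

Derivation:
After step 1:
  3 21/4 6 19/3
  9/2 5 33/5 9/2
  14/3 25/4 4 13/3
After step 2:
  17/4 77/16 1451/240 101/18
  103/24 138/25 261/50 653/120
  185/36 239/48 1271/240 77/18
After step 3:
  641/144 12377/2400 39041/7200 12311/2160
  34561/7200 7447/1500 8257/1500 36991/7200
  2075/432 37681/7200 35591/7200 10811/2160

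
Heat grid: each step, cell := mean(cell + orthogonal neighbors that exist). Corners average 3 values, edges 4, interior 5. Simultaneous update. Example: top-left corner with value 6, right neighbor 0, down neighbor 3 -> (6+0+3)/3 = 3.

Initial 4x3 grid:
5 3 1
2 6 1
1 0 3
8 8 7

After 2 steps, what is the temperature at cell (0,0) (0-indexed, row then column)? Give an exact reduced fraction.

Answer: 127/36

Derivation:
Step 1: cell (0,0) = 10/3
Step 2: cell (0,0) = 127/36
Full grid after step 2:
  127/36 223/80 49/18
  719/240 16/5 287/120
  931/240 69/20 151/40
  85/18 1261/240 29/6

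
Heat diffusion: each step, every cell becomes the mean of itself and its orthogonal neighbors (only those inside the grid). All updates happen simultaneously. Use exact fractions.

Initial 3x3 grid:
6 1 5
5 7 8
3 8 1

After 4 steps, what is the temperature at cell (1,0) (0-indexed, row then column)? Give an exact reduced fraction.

Answer: 4367687/864000

Derivation:
Step 1: cell (1,0) = 21/4
Step 2: cell (1,0) = 1223/240
Step 3: cell (1,0) = 72121/14400
Step 4: cell (1,0) = 4367687/864000
Full grid after step 4:
  26539/5400 4299937/864000 162509/32400
  4367687/864000 228793/45000 4459187/864000
  166609/32400 501493/96000 42371/8100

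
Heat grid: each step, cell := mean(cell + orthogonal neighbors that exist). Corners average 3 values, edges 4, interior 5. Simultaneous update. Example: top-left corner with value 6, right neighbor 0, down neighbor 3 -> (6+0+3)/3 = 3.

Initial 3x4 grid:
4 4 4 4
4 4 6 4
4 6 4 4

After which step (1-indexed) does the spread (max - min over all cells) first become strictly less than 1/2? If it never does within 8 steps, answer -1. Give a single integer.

Step 1: max=5, min=4, spread=1
Step 2: max=569/120, min=4, spread=89/120
Step 3: max=5507/1200, min=1689/400, spread=11/30
  -> spread < 1/2 first at step 3
Step 4: max=487547/108000, min=45817/10800, spread=29377/108000
Step 5: max=604171/135000, min=1164517/270000, spread=1753/10800
Step 6: max=12787807/2880000, min=84098041/19440000, spread=71029/622080
Step 7: max=8614716229/1944000000, min=5074623619/1166400000, spread=7359853/91125000
Step 8: max=45826144567/10368000000, min=101681335807/23328000000, spread=45679663/746496000

Answer: 3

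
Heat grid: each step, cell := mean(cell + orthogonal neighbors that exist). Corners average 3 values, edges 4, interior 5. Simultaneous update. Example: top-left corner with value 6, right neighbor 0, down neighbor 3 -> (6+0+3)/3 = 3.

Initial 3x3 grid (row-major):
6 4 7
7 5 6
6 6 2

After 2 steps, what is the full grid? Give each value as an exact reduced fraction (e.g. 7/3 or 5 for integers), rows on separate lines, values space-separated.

Answer: 103/18 673/120 97/18
59/10 537/100 157/30
205/36 427/80 173/36

Derivation:
After step 1:
  17/3 11/2 17/3
  6 28/5 5
  19/3 19/4 14/3
After step 2:
  103/18 673/120 97/18
  59/10 537/100 157/30
  205/36 427/80 173/36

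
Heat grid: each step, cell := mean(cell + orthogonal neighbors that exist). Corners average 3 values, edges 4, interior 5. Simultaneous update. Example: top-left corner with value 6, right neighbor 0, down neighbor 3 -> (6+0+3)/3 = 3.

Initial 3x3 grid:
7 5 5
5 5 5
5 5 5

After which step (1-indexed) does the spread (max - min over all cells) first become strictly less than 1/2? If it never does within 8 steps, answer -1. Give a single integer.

Answer: 3

Derivation:
Step 1: max=17/3, min=5, spread=2/3
Step 2: max=50/9, min=5, spread=5/9
Step 3: max=581/108, min=5, spread=41/108
  -> spread < 1/2 first at step 3
Step 4: max=34531/6480, min=911/180, spread=347/1296
Step 5: max=2050937/388800, min=9157/1800, spread=2921/15552
Step 6: max=122468539/23328000, min=1105483/216000, spread=24611/186624
Step 7: max=7317122033/1399680000, min=24956741/4860000, spread=207329/2239488
Step 8: max=437933952451/83980800000, min=1334801599/259200000, spread=1746635/26873856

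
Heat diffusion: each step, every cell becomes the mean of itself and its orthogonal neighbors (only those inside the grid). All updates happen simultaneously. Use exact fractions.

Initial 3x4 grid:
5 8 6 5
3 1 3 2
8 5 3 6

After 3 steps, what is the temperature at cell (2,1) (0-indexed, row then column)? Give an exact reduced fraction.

Step 1: cell (2,1) = 17/4
Step 2: cell (2,1) = 107/24
Step 3: cell (2,1) = 3053/720
Full grid after step 3:
  2095/432 827/180 409/90 923/216
  13177/2880 215/48 81/20 989/240
  1987/432 3053/720 2947/720 829/216

Answer: 3053/720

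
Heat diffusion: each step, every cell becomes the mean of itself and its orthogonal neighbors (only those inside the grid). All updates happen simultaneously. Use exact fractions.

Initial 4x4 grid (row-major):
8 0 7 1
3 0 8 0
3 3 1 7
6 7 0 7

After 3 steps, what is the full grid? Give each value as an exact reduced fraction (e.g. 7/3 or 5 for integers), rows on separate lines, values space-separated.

After step 1:
  11/3 15/4 4 8/3
  7/2 14/5 16/5 4
  15/4 14/5 19/5 15/4
  16/3 4 15/4 14/3
After step 2:
  131/36 853/240 817/240 32/9
  823/240 321/100 89/25 817/240
  923/240 343/100 173/50 973/240
  157/36 953/240 973/240 73/18
After step 3:
  478/135 24853/7200 25333/7200 3731/1080
  25423/7200 1031/300 10223/3000 26233/7200
  27119/7200 43/12 2227/600 26953/7200
  548/135 28469/7200 27973/7200 4379/1080

Answer: 478/135 24853/7200 25333/7200 3731/1080
25423/7200 1031/300 10223/3000 26233/7200
27119/7200 43/12 2227/600 26953/7200
548/135 28469/7200 27973/7200 4379/1080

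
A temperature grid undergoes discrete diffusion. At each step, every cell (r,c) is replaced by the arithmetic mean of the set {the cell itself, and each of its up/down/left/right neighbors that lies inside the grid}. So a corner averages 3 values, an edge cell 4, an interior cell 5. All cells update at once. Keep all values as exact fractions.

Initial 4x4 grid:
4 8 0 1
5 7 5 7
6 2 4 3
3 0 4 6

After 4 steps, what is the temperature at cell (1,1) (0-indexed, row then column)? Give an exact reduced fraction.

Answer: 802903/180000

Derivation:
Step 1: cell (1,1) = 27/5
Step 2: cell (1,1) = 481/100
Step 3: cell (1,1) = 27373/6000
Step 4: cell (1,1) = 802903/180000
Full grid after step 4:
  316033/64800 995737/216000 906049/216000 255631/64800
  499901/108000 802903/180000 149693/36000 217891/54000
  16279/4000 238751/60000 722231/180000 217091/54000
  77921/21600 261277/72000 811679/216000 10265/2592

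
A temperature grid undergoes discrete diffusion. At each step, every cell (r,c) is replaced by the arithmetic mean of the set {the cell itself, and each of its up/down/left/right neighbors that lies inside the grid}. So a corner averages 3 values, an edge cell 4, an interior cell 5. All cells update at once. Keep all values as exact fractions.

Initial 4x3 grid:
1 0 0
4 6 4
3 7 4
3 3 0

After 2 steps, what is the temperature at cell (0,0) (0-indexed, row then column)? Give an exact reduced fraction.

Answer: 83/36

Derivation:
Step 1: cell (0,0) = 5/3
Step 2: cell (0,0) = 83/36
Full grid after step 2:
  83/36 179/80 79/36
  817/240 351/100 767/240
  307/80 401/100 851/240
  7/2 791/240 28/9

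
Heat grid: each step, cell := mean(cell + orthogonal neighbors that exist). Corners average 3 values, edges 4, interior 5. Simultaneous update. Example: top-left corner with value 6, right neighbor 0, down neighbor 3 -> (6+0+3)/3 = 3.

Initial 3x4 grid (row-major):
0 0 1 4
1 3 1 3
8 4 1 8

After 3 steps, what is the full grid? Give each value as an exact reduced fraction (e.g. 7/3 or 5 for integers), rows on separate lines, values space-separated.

Answer: 1789/1080 2999/1800 458/225 2729/1080
4459/1800 883/375 3907/1500 10973/3600
3439/1080 2887/900 1963/600 137/40

Derivation:
After step 1:
  1/3 1 3/2 8/3
  3 9/5 9/5 4
  13/3 4 7/2 4
After step 2:
  13/9 139/120 209/120 49/18
  71/30 58/25 63/25 187/60
  34/9 409/120 133/40 23/6
After step 3:
  1789/1080 2999/1800 458/225 2729/1080
  4459/1800 883/375 3907/1500 10973/3600
  3439/1080 2887/900 1963/600 137/40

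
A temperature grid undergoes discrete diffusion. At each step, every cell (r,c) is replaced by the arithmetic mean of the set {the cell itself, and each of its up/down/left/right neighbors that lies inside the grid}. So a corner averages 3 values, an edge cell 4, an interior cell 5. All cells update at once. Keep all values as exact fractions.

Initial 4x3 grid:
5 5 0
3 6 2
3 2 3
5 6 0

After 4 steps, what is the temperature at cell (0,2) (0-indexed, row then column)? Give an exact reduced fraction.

Answer: 6583/2025

Derivation:
Step 1: cell (0,2) = 7/3
Step 2: cell (0,2) = 109/36
Step 3: cell (0,2) = 3313/1080
Step 4: cell (0,2) = 6583/2025
Full grid after step 4:
  123703/32400 376721/108000 6583/2025
  100639/27000 78887/22500 333181/108000
  202363/54000 1205417/360000 112367/36000
  468767/129600 2970103/864000 44363/14400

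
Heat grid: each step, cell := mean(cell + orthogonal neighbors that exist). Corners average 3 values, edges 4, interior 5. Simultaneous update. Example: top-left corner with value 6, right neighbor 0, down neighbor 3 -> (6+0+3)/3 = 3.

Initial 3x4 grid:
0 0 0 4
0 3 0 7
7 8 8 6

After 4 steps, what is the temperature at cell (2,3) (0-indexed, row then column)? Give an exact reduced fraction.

Answer: 205157/43200

Derivation:
Step 1: cell (2,3) = 7
Step 2: cell (2,3) = 67/12
Step 3: cell (2,3) = 423/80
Step 4: cell (2,3) = 205157/43200
Full grid after step 4:
  22243/10800 51989/24000 611041/216000 422921/129600
  44841/16000 95723/30000 1300151/360000 3561199/864000
  81661/21600 73273/18000 13853/3000 205157/43200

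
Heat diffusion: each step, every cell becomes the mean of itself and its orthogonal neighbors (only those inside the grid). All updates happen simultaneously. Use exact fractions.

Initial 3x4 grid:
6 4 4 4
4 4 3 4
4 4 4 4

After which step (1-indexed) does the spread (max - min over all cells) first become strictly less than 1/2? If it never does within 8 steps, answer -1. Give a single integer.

Step 1: max=14/3, min=15/4, spread=11/12
Step 2: max=41/9, min=377/100, spread=707/900
Step 3: max=9343/2160, min=18389/4800, spread=21359/43200
  -> spread < 1/2 first at step 3
Step 4: max=138383/32400, min=166249/43200, spread=10957/25920
Step 5: max=16313309/3888000, min=10066781/2592000, spread=97051/311040
Step 6: max=971309281/233280000, min=606155179/155520000, spread=4966121/18662400
Step 7: max=57814199579/13996800000, min=36593499761/9331200000, spread=46783199/223948800
Step 8: max=3452055854761/839808000000, min=2204340989299/559872000000, spread=2328709933/13436928000

Answer: 3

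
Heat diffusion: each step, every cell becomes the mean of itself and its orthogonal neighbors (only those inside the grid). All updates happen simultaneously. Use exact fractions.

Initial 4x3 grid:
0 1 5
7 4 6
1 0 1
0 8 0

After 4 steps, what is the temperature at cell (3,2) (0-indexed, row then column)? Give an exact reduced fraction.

Answer: 18641/7200

Derivation:
Step 1: cell (3,2) = 3
Step 2: cell (3,2) = 9/4
Step 3: cell (3,2) = 209/80
Step 4: cell (3,2) = 18641/7200
Full grid after step 4:
  192529/64800 1338431/432000 4373/1350
  76451/27000 135001/45000 221161/72000
  5391/2000 53981/20000 22689/8000
  13637/5400 93583/36000 18641/7200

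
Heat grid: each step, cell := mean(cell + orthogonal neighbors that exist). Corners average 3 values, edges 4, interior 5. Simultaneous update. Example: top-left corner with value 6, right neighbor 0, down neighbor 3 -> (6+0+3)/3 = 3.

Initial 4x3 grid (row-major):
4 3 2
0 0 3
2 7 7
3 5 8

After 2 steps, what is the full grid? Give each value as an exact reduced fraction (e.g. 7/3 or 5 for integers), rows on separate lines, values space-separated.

Answer: 73/36 197/80 95/36
283/120 271/100 871/240
361/120 109/25 1207/240
145/36 399/80 56/9

Derivation:
After step 1:
  7/3 9/4 8/3
  3/2 13/5 3
  3 21/5 25/4
  10/3 23/4 20/3
After step 2:
  73/36 197/80 95/36
  283/120 271/100 871/240
  361/120 109/25 1207/240
  145/36 399/80 56/9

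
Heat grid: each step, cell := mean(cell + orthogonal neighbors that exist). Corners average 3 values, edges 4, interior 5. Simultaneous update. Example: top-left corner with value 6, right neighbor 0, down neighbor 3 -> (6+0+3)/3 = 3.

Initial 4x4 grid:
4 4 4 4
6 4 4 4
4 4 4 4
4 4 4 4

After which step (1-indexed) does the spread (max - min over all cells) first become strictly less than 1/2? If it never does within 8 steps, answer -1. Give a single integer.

Answer: 3

Derivation:
Step 1: max=14/3, min=4, spread=2/3
Step 2: max=271/60, min=4, spread=31/60
Step 3: max=2371/540, min=4, spread=211/540
  -> spread < 1/2 first at step 3
Step 4: max=232843/54000, min=4, spread=16843/54000
Step 5: max=2082643/486000, min=18079/4500, spread=130111/486000
Step 6: max=61962367/14580000, min=1087159/270000, spread=3255781/14580000
Step 7: max=1849953691/437400000, min=1091107/270000, spread=82360351/437400000
Step 8: max=55239316891/13122000000, min=196906441/48600000, spread=2074577821/13122000000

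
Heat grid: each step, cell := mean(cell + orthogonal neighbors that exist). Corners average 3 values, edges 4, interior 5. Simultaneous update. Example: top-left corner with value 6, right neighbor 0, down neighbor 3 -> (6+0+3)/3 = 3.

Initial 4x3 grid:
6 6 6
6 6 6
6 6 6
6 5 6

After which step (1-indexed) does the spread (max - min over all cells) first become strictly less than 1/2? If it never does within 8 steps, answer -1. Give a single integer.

Answer: 1

Derivation:
Step 1: max=6, min=17/3, spread=1/3
  -> spread < 1/2 first at step 1
Step 2: max=6, min=1373/240, spread=67/240
Step 3: max=6, min=12523/2160, spread=437/2160
Step 4: max=5991/1000, min=5026469/864000, spread=29951/172800
Step 5: max=20171/3375, min=45440179/7776000, spread=206761/1555200
Step 6: max=32234329/5400000, min=18206204429/3110400000, spread=14430763/124416000
Step 7: max=2574347273/432000000, min=1094636258311/186624000000, spread=139854109/1492992000
Step 8: max=231428771023/38880000000, min=65762168109749/11197440000000, spread=7114543559/89579520000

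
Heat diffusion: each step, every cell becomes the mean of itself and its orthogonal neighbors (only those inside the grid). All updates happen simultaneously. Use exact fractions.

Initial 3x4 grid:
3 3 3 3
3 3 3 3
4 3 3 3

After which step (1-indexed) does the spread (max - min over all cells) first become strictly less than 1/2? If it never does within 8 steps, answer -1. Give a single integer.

Step 1: max=10/3, min=3, spread=1/3
  -> spread < 1/2 first at step 1
Step 2: max=59/18, min=3, spread=5/18
Step 3: max=689/216, min=3, spread=41/216
Step 4: max=81977/25920, min=3, spread=4217/25920
Step 5: max=4874749/1555200, min=21679/7200, spread=38417/311040
Step 6: max=291136211/93312000, min=434597/144000, spread=1903471/18662400
Step 7: max=17397149089/5598720000, min=13075759/4320000, spread=18038617/223948800
Step 8: max=1041037782851/335923200000, min=1179326759/388800000, spread=883978523/13436928000

Answer: 1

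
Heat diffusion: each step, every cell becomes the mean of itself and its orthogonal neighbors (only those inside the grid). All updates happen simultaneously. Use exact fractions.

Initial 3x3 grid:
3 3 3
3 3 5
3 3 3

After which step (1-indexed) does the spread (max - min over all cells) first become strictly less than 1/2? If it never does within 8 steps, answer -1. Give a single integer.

Answer: 3

Derivation:
Step 1: max=11/3, min=3, spread=2/3
Step 2: max=427/120, min=3, spread=67/120
Step 3: max=3677/1080, min=307/100, spread=1807/5400
  -> spread < 1/2 first at step 3
Step 4: max=1453963/432000, min=8461/2700, spread=33401/144000
Step 5: max=12893933/3888000, min=853391/270000, spread=3025513/19440000
Step 6: max=5130526867/1555200000, min=45955949/14400000, spread=53531/497664
Step 7: max=305968925849/93312000000, min=12455116051/3888000000, spread=450953/5971968
Step 8: max=18305063560603/5598720000000, min=1500688610519/466560000000, spread=3799043/71663616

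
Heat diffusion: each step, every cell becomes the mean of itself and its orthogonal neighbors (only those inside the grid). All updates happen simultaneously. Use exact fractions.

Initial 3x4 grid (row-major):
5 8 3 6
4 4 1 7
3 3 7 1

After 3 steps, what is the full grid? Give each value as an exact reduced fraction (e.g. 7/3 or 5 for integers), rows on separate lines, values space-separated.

After step 1:
  17/3 5 9/2 16/3
  4 4 22/5 15/4
  10/3 17/4 3 5
After step 2:
  44/9 115/24 577/120 163/36
  17/4 433/100 393/100 1109/240
  139/36 175/48 333/80 47/12
After step 3:
  1003/216 16937/3600 4063/900 10049/2160
  1733/400 8379/2000 13111/3000 61183/14400
  1693/432 28799/7200 3131/800 127/30

Answer: 1003/216 16937/3600 4063/900 10049/2160
1733/400 8379/2000 13111/3000 61183/14400
1693/432 28799/7200 3131/800 127/30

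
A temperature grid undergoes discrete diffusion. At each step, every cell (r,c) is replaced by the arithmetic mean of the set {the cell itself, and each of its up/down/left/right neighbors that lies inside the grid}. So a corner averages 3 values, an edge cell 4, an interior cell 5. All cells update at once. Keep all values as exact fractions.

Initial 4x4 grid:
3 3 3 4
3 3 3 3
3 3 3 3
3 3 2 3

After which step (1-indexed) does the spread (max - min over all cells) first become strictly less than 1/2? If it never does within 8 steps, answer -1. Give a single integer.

Answer: 3

Derivation:
Step 1: max=10/3, min=8/3, spread=2/3
Step 2: max=59/18, min=329/120, spread=193/360
Step 3: max=689/216, min=6103/2160, spread=787/2160
  -> spread < 1/2 first at step 3
Step 4: max=101839/32400, min=308597/108000, spread=92599/324000
Step 5: max=3021013/972000, min=9358253/3240000, spread=2135371/9720000
Step 6: max=89869993/29160000, min=17651429/6075000, spread=25715669/145800000
Step 7: max=535882859/174960000, min=8518106849/2916000000, spread=1239822403/8748000000
Step 8: max=79986121489/26244000000, min=128255776411/43740000000, spread=3790819553/32805000000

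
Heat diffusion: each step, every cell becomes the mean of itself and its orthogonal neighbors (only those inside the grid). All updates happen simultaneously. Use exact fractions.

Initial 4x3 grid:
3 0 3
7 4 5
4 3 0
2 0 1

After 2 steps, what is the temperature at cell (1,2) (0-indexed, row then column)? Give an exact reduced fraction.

Answer: 703/240

Derivation:
Step 1: cell (1,2) = 3
Step 2: cell (1,2) = 703/240
Full grid after step 2:
  31/9 123/40 49/18
  469/120 16/5 703/240
  127/40 11/4 467/240
  5/2 181/120 49/36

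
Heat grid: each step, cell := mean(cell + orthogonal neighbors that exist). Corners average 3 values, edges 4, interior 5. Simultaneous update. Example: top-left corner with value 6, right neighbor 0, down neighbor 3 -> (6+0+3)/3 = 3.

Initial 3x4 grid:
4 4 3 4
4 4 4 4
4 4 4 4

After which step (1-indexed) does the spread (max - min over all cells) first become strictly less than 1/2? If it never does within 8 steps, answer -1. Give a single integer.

Step 1: max=4, min=11/3, spread=1/3
  -> spread < 1/2 first at step 1
Step 2: max=4, min=449/120, spread=31/120
Step 3: max=4, min=4109/1080, spread=211/1080
Step 4: max=7153/1800, min=415103/108000, spread=14077/108000
Step 5: max=428317/108000, min=3747593/972000, spread=5363/48600
Step 6: max=237131/60000, min=112899191/29160000, spread=93859/1166400
Step 7: max=383463533/97200000, min=6788125519/1749600000, spread=4568723/69984000
Step 8: max=11482381111/2916000000, min=408123564371/104976000000, spread=8387449/167961600

Answer: 1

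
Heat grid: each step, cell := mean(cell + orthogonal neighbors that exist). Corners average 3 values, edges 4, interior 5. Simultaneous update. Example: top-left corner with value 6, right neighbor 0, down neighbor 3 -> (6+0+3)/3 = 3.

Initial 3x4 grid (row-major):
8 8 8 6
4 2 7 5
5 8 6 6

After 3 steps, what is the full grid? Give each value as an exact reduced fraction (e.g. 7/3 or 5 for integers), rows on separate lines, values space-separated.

Answer: 6569/1080 44149/7200 46409/7200 13571/2160
80983/14400 18001/3000 11999/2000 3727/600
12103/2160 20237/3600 5423/900 1607/270

Derivation:
After step 1:
  20/3 13/2 29/4 19/3
  19/4 29/5 28/5 6
  17/3 21/4 27/4 17/3
After step 2:
  215/36 1573/240 1541/240 235/36
  1373/240 279/50 157/25 59/10
  47/9 88/15 349/60 221/36
After step 3:
  6569/1080 44149/7200 46409/7200 13571/2160
  80983/14400 18001/3000 11999/2000 3727/600
  12103/2160 20237/3600 5423/900 1607/270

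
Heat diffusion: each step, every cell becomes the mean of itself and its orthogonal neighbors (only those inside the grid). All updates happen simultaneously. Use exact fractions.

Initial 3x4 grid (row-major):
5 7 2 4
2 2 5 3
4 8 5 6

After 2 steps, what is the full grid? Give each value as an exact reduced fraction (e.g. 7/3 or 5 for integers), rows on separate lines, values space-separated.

Answer: 143/36 539/120 149/40 4
1043/240 101/25 116/25 467/120
38/9 1213/240 1129/240 91/18

Derivation:
After step 1:
  14/3 4 9/2 3
  13/4 24/5 17/5 9/2
  14/3 19/4 6 14/3
After step 2:
  143/36 539/120 149/40 4
  1043/240 101/25 116/25 467/120
  38/9 1213/240 1129/240 91/18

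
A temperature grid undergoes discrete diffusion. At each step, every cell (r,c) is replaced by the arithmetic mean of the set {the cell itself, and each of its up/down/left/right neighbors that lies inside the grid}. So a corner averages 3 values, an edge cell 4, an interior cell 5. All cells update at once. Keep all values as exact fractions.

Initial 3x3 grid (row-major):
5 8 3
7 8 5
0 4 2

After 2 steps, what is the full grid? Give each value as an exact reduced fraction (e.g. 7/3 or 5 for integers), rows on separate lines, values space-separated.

Answer: 53/9 61/10 95/18
163/30 127/25 199/40
73/18 517/120 35/9

Derivation:
After step 1:
  20/3 6 16/3
  5 32/5 9/2
  11/3 7/2 11/3
After step 2:
  53/9 61/10 95/18
  163/30 127/25 199/40
  73/18 517/120 35/9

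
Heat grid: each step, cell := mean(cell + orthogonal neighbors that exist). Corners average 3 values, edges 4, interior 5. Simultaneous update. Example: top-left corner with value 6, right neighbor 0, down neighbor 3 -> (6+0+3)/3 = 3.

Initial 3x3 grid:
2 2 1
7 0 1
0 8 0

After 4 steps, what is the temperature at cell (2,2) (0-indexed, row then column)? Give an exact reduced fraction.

Step 1: cell (2,2) = 3
Step 2: cell (2,2) = 11/6
Step 3: cell (2,2) = 881/360
Step 4: cell (2,2) = 5383/2400
Full grid after step 4:
  162691/64800 672973/288000 239257/129600
  2517919/864000 4384/1875 943897/432000
  125069/43200 99731/36000 5383/2400

Answer: 5383/2400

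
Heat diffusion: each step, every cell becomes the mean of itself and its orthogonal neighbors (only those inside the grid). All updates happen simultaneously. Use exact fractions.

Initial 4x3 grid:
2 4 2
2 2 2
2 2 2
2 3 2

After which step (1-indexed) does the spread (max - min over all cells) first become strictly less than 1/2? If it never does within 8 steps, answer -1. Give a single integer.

Step 1: max=8/3, min=2, spread=2/3
Step 2: max=307/120, min=32/15, spread=17/40
  -> spread < 1/2 first at step 2
Step 3: max=2597/1080, min=13123/6000, spread=11743/54000
Step 4: max=1025419/432000, min=1901083/864000, spread=29951/172800
Step 5: max=60564041/25920000, min=17131853/7776000, spread=10373593/77760000
Step 6: max=3614308819/1555200000, min=6867848563/3110400000, spread=14430763/124416000
Step 7: max=215544730721/93312000000, min=413607697817/186624000000, spread=139854109/1492992000
Step 8: max=12886488862939/5598720000000, min=24883659781003/11197440000000, spread=7114543559/89579520000

Answer: 2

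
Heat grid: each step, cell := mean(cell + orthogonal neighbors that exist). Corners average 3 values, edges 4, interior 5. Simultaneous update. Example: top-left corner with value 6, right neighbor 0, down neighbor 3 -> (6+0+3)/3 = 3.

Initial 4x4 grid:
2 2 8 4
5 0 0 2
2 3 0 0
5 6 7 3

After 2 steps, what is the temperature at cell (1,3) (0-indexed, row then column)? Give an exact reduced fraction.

Step 1: cell (1,3) = 3/2
Step 2: cell (1,3) = 113/48
Full grid after step 2:
  11/4 23/8 79/24 29/9
  11/4 229/100 11/5 113/48
  47/15 76/25 229/100 97/48
  40/9 947/240 175/48 103/36

Answer: 113/48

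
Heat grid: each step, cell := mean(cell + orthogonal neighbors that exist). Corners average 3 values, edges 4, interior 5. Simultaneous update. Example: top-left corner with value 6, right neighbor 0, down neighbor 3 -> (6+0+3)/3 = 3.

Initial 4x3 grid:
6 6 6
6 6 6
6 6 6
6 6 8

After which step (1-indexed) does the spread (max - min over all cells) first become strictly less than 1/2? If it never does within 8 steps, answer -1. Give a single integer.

Answer: 3

Derivation:
Step 1: max=20/3, min=6, spread=2/3
Step 2: max=59/9, min=6, spread=5/9
Step 3: max=689/108, min=6, spread=41/108
  -> spread < 1/2 first at step 3
Step 4: max=81977/12960, min=6, spread=4217/12960
Step 5: max=4874749/777600, min=21679/3600, spread=38417/155520
Step 6: max=291136211/46656000, min=434597/72000, spread=1903471/9331200
Step 7: max=17397149089/2799360000, min=13075759/2160000, spread=18038617/111974400
Step 8: max=1041037782851/167961600000, min=1179326759/194400000, spread=883978523/6718464000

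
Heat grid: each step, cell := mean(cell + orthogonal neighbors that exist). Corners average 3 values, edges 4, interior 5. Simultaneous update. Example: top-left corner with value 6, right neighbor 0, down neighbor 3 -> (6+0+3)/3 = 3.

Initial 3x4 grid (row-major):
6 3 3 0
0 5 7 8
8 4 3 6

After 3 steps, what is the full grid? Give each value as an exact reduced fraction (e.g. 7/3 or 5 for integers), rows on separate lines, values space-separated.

Answer: 917/240 61/15 73/18 9427/2160
4097/960 1681/400 1121/240 13541/2880
3101/720 377/80 701/144 11137/2160

Derivation:
After step 1:
  3 17/4 13/4 11/3
  19/4 19/5 26/5 21/4
  4 5 5 17/3
After step 2:
  4 143/40 491/120 73/18
  311/80 23/5 9/2 1187/240
  55/12 89/20 313/60 191/36
After step 3:
  917/240 61/15 73/18 9427/2160
  4097/960 1681/400 1121/240 13541/2880
  3101/720 377/80 701/144 11137/2160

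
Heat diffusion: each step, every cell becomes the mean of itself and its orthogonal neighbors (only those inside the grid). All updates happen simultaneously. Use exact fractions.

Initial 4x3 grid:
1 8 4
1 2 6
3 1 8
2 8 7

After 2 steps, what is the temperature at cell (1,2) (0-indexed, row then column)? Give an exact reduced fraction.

Answer: 201/40

Derivation:
Step 1: cell (1,2) = 5
Step 2: cell (1,2) = 201/40
Full grid after step 2:
  53/18 1001/240 59/12
  313/120 37/10 201/40
  367/120 79/20 677/120
  127/36 209/40 53/9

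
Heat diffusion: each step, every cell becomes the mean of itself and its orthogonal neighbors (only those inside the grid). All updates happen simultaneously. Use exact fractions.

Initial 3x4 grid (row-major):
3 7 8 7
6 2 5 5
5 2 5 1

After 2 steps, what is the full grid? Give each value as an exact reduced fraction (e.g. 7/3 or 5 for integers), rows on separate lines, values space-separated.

Answer: 43/9 1289/240 281/48 215/36
271/60 219/50 239/50 119/24
71/18 929/240 185/48 137/36

Derivation:
After step 1:
  16/3 5 27/4 20/3
  4 22/5 5 9/2
  13/3 7/2 13/4 11/3
After step 2:
  43/9 1289/240 281/48 215/36
  271/60 219/50 239/50 119/24
  71/18 929/240 185/48 137/36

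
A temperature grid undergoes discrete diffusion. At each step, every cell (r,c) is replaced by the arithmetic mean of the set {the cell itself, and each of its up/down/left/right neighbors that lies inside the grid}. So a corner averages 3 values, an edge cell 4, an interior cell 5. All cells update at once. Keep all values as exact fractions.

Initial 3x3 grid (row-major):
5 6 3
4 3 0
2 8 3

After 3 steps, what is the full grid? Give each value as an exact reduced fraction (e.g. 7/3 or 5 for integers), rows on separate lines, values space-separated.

Answer: 3049/720 18203/4800 1267/360
29317/7200 1463/375 48209/14400
4511/1080 13621/3600 7717/2160

Derivation:
After step 1:
  5 17/4 3
  7/2 21/5 9/4
  14/3 4 11/3
After step 2:
  17/4 329/80 19/6
  521/120 91/25 787/240
  73/18 62/15 119/36
After step 3:
  3049/720 18203/4800 1267/360
  29317/7200 1463/375 48209/14400
  4511/1080 13621/3600 7717/2160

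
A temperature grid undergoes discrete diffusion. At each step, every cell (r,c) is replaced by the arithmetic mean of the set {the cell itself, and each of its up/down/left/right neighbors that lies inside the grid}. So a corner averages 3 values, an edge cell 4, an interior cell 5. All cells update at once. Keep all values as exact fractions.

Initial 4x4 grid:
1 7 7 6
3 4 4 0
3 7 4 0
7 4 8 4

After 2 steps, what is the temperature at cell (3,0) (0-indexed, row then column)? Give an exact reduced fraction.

Step 1: cell (3,0) = 14/3
Step 2: cell (3,0) = 97/18
Full grid after step 2:
  67/18 233/48 1133/240 77/18
  197/48 207/50 219/50 379/120
  1009/240 51/10 99/25 131/40
  97/18 617/120 201/40 11/3

Answer: 97/18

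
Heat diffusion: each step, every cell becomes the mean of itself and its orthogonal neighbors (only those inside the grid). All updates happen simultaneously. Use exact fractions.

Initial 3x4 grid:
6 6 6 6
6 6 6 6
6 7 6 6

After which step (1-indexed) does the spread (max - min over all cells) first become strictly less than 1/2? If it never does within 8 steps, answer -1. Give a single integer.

Step 1: max=19/3, min=6, spread=1/3
  -> spread < 1/2 first at step 1
Step 2: max=751/120, min=6, spread=31/120
Step 3: max=6691/1080, min=6, spread=211/1080
Step 4: max=664897/108000, min=10847/1800, spread=14077/108000
Step 5: max=5972407/972000, min=651683/108000, spread=5363/48600
Step 6: max=178700809/29160000, min=362869/60000, spread=93859/1166400
Step 7: max=10707874481/1749600000, min=588536467/97200000, spread=4568723/69984000
Step 8: max=641636435629/104976000000, min=17677618889/2916000000, spread=8387449/167961600

Answer: 1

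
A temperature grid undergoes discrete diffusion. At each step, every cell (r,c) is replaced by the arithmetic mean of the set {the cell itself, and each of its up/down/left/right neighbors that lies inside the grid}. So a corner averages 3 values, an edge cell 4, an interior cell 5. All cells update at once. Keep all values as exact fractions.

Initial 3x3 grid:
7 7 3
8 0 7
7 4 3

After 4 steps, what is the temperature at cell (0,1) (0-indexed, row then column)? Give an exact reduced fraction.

Step 1: cell (0,1) = 17/4
Step 2: cell (0,1) = 449/80
Step 3: cell (0,1) = 24043/4800
Step 4: cell (0,1) = 1500521/288000
Full grid after step 4:
  696289/129600 1500521/288000 307057/64800
  2334719/432000 97217/20000 4064063/864000
  164491/32400 703073/144000 575789/129600

Answer: 1500521/288000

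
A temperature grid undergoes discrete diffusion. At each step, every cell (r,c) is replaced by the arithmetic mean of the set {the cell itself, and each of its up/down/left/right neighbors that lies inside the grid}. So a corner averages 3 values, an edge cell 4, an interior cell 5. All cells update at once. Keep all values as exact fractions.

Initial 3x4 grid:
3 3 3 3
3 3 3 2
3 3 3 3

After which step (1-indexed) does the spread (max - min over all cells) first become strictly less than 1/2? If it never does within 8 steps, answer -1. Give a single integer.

Step 1: max=3, min=8/3, spread=1/3
  -> spread < 1/2 first at step 1
Step 2: max=3, min=653/240, spread=67/240
Step 3: max=3, min=6043/2160, spread=437/2160
Step 4: max=2991/1000, min=2434469/864000, spread=29951/172800
Step 5: max=10046/3375, min=22112179/7776000, spread=206761/1555200
Step 6: max=16034329/5400000, min=8875004429/3110400000, spread=14430763/124416000
Step 7: max=1278347273/432000000, min=534764258311/186624000000, spread=139854109/1492992000
Step 8: max=114788771023/38880000000, min=32169848109749/11197440000000, spread=7114543559/89579520000

Answer: 1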